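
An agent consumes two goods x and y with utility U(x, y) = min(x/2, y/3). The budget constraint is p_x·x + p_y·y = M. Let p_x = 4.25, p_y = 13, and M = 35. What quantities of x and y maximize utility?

Leontief preferences: the optimum is at the kink where x/2 = y/3, i.e. y = (3/2)·x.
Budget: p_x·x + p_y·(3/2)·x = M, so (2·p_x + 3·p_y)·x = 2·M.
Demand: x*(p_x,p_y,M) = 2·M/(2·p_x + 3·p_y), y* = 3·M/(2·p_x + 3·p_y).
Here 2·4.25 + 3·13 = 47.5, giving x* = 1.4737 and y* = 2.2105.

x* = 1.4737, y* = 2.2105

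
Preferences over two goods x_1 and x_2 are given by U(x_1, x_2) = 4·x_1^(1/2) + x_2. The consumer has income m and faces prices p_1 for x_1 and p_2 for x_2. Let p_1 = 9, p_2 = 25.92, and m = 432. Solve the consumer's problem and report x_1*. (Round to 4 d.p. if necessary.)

Set MRS = p_1/p_2: 2·x_1^(−1/2) = p_1/p_2.
Solve: √x_1 = 2·p_2/p_1, so x_1*(p_1,p_2) = (2·p_2/p_1)², and x_2* = (m − p_1·x_1*)/p_2.
Plugging in: x_1* = (2·25.92/9)² = 33.1776.

x_1* = 33.1776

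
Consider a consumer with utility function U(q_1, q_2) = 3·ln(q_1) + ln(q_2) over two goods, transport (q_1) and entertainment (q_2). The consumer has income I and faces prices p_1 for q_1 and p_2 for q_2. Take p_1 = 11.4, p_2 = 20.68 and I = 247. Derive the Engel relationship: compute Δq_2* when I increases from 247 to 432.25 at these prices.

Δq_2* = 2.2395

Tangency: MRS = 3·q_2/q_1 = p_1/p_2.
So 3·p_2·q_2 = p_1·q_1; combined with the budget, a share 0.75 of income goes to q_1.
Demand: q_1*(p_1,p_2,I) = 0.75·I/p_1 and q_2* = 0.25·I/p_2.
At p_1=11.4, p_2=20.68, I=247: q_2* = 0.25·247/20.68 = 2.986.
At I' = 432.25: q_2* = 5.2255. Change: 5.2255 − 2.986 = 2.2395.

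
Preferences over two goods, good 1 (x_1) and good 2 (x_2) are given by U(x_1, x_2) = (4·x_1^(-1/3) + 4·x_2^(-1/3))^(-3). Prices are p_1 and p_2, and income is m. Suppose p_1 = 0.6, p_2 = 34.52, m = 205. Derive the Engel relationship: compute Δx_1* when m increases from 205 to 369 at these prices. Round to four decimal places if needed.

Δx_1* = 72.8093

MU_x_1 ∝ 4·x_1^(-4/3), MU_x_2 ∝ 4·x_2^(-4/3), so MRS = (x_2/x_1)^(4/3) = p_1/p_2.
Hence x_2/x_1 = (p_1/p_2)^(1/(4/3)), i.e. raised to the 0.75 power.
With the ratio pinned down, the budget gives x_1* = m/(p_1 + p_2·(x_2/x_1)) and x_2* = (x_2/x_1)·x_1*.
Numerically x_2/x_1 = 0.04787, so x_1* = 205/(0.6 + 34.52·0.04787) = 91.0116.
At m' = 369: x_1* = 163.8208. Change: 163.8208 − 91.0116 = 72.8093.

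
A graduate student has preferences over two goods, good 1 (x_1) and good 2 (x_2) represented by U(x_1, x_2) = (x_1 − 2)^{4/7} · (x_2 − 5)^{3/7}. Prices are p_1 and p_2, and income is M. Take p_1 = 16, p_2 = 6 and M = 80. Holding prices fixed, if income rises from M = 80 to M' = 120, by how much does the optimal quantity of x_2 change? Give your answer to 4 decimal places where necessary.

Δx_2* = 2.8571

Let x_1' = x_1−2, x_2' = x_2−5. MRS = (4/3)·x_2'/x_1' = p_1/p_2.
After buying the subsistence bundle (2, 5), a share 4/7 of the remaining income goes to x_1: x_1* = 2 + 4/7·(M − 2p_1 − 5p_2)/p_1.
Discretionary income = 80 − 2·16 − 5·6 = 18; x_2* = 5 + 3/7·18/6 = 6.2857.
At M' = 120: x_2* = 9.1429. Change: 9.1429 − 6.2857 = 2.8571.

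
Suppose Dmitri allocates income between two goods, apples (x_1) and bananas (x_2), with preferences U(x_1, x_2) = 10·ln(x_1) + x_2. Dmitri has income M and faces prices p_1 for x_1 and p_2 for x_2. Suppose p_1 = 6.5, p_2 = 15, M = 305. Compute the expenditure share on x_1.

MU_x_1 = 10/x_1, MU_x_2 = 1. Tangency: 10/x_1 = p_1/p_2.
So x_1*(p_1,p_2) = 10·p_2/p_1, independent of income; and x_2* = (M − 10·p_2)/p_2.
At the given prices: x_1* = 10·15/6.5 = 23.0769, and x_2* = 10.3333.
Expenditure on x_1: 6.5·23.0769 = 150; share = 0.4918.

share on x_1 = 0.4918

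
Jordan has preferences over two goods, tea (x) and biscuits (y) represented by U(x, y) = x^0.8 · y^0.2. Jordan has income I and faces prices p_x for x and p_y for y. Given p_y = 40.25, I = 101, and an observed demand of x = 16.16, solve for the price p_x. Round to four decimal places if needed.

p_x = 5

Tangency: MRS = 4·y/x = p_x/p_y.
So 0.8·p_y·y = 0.2·p_x·x; combined with the budget, a share 0.8 of income goes to x.
Demand: x*(p_x,p_y,I) = 0.8·I/p_x and y* = 0.2·I/p_y.
Set x* = 16.16 in the demand function and solve for p_x: p_x = 5.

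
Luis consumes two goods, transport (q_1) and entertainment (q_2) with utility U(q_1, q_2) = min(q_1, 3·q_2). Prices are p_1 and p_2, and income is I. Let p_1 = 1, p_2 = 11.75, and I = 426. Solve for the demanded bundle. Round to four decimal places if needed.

Leontief preferences: the optimum is at the kink where q_1/3 = q_2/1, i.e. q_2 = (1/3)·q_1.
Budget: p_1·q_1 + p_2·(1/3)·q_1 = I, so (3·p_1 + p_2)·q_1 = 3·I.
Demand: q_1*(p_1,p_2,I) = 3·I/(3·p_1 + p_2), q_2* = I/(3·p_1 + p_2).
Here 3·1 + 11.75 = 14.75, giving q_1* = 86.6441 and q_2* = 28.8814.

q_1* = 86.6441, q_2* = 28.8814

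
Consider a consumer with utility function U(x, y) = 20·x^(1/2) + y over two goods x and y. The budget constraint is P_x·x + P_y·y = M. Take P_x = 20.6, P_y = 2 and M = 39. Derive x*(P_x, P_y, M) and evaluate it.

x* = 0.9426

Set MRS = P_x/P_y: 10·x^(−1/2) = P_x/P_y.
Solve: √x = 10·P_y/P_x, so x*(P_x,P_y) = (10·P_y/P_x)², and y* = (M − P_x·x*)/P_y.
Plugging in: x* = (10·2/20.6)² = 0.9426.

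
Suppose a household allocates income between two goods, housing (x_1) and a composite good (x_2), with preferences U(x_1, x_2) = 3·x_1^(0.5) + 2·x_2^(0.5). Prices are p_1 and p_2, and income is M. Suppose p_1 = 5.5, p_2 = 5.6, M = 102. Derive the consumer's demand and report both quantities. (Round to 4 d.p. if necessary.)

x_1* = 12.9101, x_2* = 5.5347

MU_x_1 ∝ 3·x_1^(-0.5), MU_x_2 ∝ 2·x_2^(-0.5), so MRS = (3/2)·(x_2/x_1)^(0.5) = p_1/p_2.
Hence x_2/x_1 = ((2/3)·p_1/p_2)^(1/(0.5)), i.e. raised to the 2 power.
With the ratio pinned down, the budget gives x_1* = M/(p_1 + p_2·(x_2/x_1)) and x_2* = (x_2/x_1)·x_1*.
Numerically x_2/x_1 = 0.428713, so x_1* = 102/(5.5 + 5.6·0.428713) = 12.9101 and x_2* = 0.428713·12.9101 = 5.5347.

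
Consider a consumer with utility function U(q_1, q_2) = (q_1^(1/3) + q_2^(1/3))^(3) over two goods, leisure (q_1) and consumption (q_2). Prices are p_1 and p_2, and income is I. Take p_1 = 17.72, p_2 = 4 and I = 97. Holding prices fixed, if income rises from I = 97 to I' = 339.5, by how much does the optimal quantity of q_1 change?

From the CES first-order condition, (q_2/q_1)^(2/3) = p_1/p_2.
Hence q_2/q_1 = (p_1/p_2)^(1/(2/3)), i.e. raised to the 1.5 power.
Substitute q_2 = (q_2/q_1)·q_1 into the budget: q_1* = I/(p_1 + p_2·(q_2/q_1)).
Numerically q_2/q_1 = 9.324071, so q_1* = 97/(17.72 + 4·9.324071) = 1.7631.
At I' = 339.5: q_1* = 6.1709. Change: 6.1709 − 1.7631 = 4.4078.

Δq_1* = 4.4078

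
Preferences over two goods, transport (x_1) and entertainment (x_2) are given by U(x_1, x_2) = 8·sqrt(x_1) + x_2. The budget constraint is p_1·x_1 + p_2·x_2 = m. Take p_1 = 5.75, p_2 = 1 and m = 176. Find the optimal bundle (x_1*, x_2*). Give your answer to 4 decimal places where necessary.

x_1* = 0.4839, x_2* = 173.2174

Plugging in: x_1* = (4·1/5.75)² = 0.4839, x_2* = 173.2174.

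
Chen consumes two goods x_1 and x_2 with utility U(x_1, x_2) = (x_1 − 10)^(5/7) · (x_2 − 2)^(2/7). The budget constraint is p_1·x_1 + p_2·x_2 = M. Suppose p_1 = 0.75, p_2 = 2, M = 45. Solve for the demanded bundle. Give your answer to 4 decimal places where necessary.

x_1* = 41.9048, x_2* = 6.7857

Let x_1' = x_1−10, x_2' = x_2−2. MRS = (5/2)·x_2'/x_1' = p_1/p_2.
Substituting into the budget: x_1* = 10 + 5/7·(M − 10·p_1 − 2·p_2)/p_1, and x_2* = 2 + 2/7·(…)/p_2.
Discretionary income = 45 − 10·0.75 − 2·2 = 33.5; x_1* = 10 + 5/7·33.5/0.75 = 41.9048; x_2* = 2 + 2/7·33.5/2 = 6.7857.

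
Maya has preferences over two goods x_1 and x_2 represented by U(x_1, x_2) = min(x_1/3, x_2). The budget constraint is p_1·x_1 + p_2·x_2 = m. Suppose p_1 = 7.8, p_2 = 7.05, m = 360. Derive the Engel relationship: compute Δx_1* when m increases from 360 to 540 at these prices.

Δx_1* = 17.734

Demand: x_1*(p_1,p_2,m) = 3·m/(3·p_1 + p_2), x_2* = m/(3·p_1 + p_2).
Here 3·7.8 + 7.05 = 30.45, giving x_1* = 35.468.
At m' = 540: x_1* = 53.202. Change: 53.202 − 35.468 = 17.734.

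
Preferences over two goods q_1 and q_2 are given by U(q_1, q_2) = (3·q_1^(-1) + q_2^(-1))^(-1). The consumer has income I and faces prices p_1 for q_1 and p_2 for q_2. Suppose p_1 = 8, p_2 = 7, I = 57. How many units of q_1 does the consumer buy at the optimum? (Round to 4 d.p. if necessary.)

MRS = MU_q_1/MU_q_2 = 3·(q_2/q_1)^(2). Set equal to p_1/p_2.
Solve for the ratio: q_2/q_1 = [(1/3)·p_1/p_2]^(0.5).
Substitute q_2 = (q_2/q_1)·q_1 into the budget: q_1* = I/(p_1 + p_2·(q_2/q_1)).
Numerically q_2/q_1 = 0.617213, so q_1* = 57/(8 + 7·0.617213) = 4.6264.

q_1* = 4.6264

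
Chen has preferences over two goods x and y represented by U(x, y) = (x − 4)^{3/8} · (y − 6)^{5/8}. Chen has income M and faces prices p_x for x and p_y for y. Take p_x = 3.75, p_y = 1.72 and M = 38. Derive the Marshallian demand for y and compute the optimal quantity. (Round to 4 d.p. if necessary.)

y* = 10.6076

Let x' = x−4, y' = y−6. MRS = (3/5)·y'/x' = p_x/p_y.
Substituting into the budget: x* = 4 + 0.375·(M − 4·p_x − 6·p_y)/p_x, and y* = 6 + 0.625·(…)/p_y.
Discretionary income = 38 − 4·3.75 − 6·1.72 = 12.68; y* = 6 + 0.625·12.68/1.72 = 10.6076.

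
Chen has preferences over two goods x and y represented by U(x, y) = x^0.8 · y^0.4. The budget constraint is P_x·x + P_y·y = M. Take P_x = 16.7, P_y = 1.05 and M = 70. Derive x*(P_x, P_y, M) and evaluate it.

x* = 2.7944

MU_x/MU_y = (0.8·y)/(0.4·x); tangency sets this equal to P_x/P_y.
Rearranging, P_y·y = (1/2)·P_x·x. Substituting into the budget gives P_x·x·(1 + (1/2)) = M.
Demand: x*(P_x,P_y,M) = 2/3·M/P_x and y* = 1/3·M/P_y.
At P_x=16.7, P_y=1.05, M=70: x* = 2/3·70/16.7 = 2.7944.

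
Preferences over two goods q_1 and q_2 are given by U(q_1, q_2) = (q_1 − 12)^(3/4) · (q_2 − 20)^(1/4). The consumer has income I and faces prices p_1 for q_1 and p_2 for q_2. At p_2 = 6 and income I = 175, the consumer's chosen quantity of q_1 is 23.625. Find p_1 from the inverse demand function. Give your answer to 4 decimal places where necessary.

p_1 = 2

Let q_1' = q_1−12, q_2' = q_2−20. MRS = 3·q_2'/q_1' = p_1/p_2.
After buying the subsistence bundle (12, 20), a share 0.75 of the remaining income goes to q_1: q_1* = 12 + 0.75·(I − 12p_1 − 20p_2)/p_1.
Set q_1* = 23.625 in the demand function and solve for p_1: p_1 = 2.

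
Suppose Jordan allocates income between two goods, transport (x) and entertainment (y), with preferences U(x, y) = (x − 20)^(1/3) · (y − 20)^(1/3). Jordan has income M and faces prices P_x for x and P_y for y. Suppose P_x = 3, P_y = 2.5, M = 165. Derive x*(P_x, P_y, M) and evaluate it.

After buying the subsistence bundle (20, 20), a share 0.5 of the remaining income goes to x: x* = 20 + 0.5·(M − 20P_x − 20P_y)/P_x.
Discretionary income = 165 − 20·3 − 20·2.5 = 55; x* = 20 + 0.5·55/3 = 29.1667.

x* = 29.1667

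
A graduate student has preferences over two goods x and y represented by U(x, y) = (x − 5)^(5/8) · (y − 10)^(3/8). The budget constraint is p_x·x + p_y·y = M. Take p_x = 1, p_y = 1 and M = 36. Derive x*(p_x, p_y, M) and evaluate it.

Discretionary income = 36 − 5·1 − 10·1 = 21; x* = 5 + 0.625·21/1 = 18.125.

x* = 18.125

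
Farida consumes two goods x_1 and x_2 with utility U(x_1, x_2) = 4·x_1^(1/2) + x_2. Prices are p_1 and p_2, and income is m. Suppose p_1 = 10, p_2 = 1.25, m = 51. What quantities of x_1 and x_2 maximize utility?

x_1* = 0.0625, x_2* = 40.3

Utility is quasi-linear in x_2; the FOC for x_1 is 2/√x_1 = p_1/p_2.
Thus x_1* = (2·p_2/p_1)² — independent of m — with the rest of income spent on x_2.
Plugging in: x_1* = (2·1.25/10)² = 0.0625, x_2* = 40.3.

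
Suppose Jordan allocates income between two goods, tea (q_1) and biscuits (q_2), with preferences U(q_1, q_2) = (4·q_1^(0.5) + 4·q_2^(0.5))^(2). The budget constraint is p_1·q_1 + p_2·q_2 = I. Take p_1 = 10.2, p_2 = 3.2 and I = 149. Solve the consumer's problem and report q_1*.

Substitute q_2 = (q_2/q_1)·q_1 into the budget: q_1* = I/(p_1 + p_2·(q_2/q_1)).
Numerically q_2/q_1 = 10.160156, so q_1* = 149/(10.2 + 3.2·10.160156) = 3.4884.

q_1* = 3.4884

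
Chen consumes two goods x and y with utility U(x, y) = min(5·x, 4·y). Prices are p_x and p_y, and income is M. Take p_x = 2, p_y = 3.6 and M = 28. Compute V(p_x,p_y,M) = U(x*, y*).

With perfect complements, no substitution: consume in ratio x:y = 4:5.
Budget: p_x·x + p_y·(5/4)·x = M, so (4·p_x + 5·p_y)·x = 4·M.
Demand: x*(p_x,p_y,M) = 4·M/(4·p_x + 5·p_y), y* = 5·M/(4·p_x + 5·p_y).
Here 4·2 + 5·3.6 = 26, giving x* = 4.3077 and y* = 5.3846.
Utility at the optimum: U(4.3077, 5.3846) = 21.5385.

V = 21.5385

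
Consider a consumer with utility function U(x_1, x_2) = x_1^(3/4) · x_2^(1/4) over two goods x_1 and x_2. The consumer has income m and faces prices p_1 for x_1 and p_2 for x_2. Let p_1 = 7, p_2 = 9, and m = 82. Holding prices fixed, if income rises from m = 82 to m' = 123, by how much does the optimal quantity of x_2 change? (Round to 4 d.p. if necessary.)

The MRS is 3·x_2/x_1. Set MRS = p_1/p_2.
So 0.75·p_2·x_2 = 0.25·p_1·x_1; combined with the budget, a share 0.75 of income goes to x_1.
Demand: x_1*(p_1,p_2,m) = 0.75·m/p_1 and x_2* = 0.25·m/p_2.
At p_1=7, p_2=9, m=82: x_2* = 0.25·82/9 = 2.2778.
At m' = 123: x_2* = 3.4167. Change: 3.4167 − 2.2778 = 1.1389.

Δx_2* = 1.1389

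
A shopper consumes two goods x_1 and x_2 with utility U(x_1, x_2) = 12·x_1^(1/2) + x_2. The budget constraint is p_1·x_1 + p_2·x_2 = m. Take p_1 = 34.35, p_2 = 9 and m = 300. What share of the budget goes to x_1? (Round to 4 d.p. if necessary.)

share on x_1 = 0.283

Utility is quasi-linear in x_2; the FOC for x_1 is 6/√x_1 = p_1/p_2.
Solve: √x_1 = 6·p_2/p_1, so x_1*(p_1,p_2) = (6·p_2/p_1)², and x_2* = (m − p_1·x_1*)/p_2.
Plugging in: x_1* = (6·9/34.35)² = 2.4713, x_2* = 23.901.
Expenditure on x_1: 34.35·2.4713 = 84.8908; share = 0.283.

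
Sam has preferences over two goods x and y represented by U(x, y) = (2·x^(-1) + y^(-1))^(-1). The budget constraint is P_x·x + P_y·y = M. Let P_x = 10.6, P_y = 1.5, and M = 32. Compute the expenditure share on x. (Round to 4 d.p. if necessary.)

MRS = MU_x/MU_y = 2·(y/x)^(2). Set equal to P_x/P_y.
Hence y/x = ((1/2)·P_x/P_y)^(1/(2)), i.e. raised to the 0.5 power.
Substitute y = (y/x)·x into the budget: x* = M/(P_x + P_y·(y/x)).
Numerically y/x = 1.879716, so x* = 32/(10.6 + 1.5·1.879716) = 2.3846 and y* = 1.879716·2.3846 = 4.4823.
Expenditure on x: 10.6·2.3846 = 25.2765; share = 0.7899.

share on x = 0.7899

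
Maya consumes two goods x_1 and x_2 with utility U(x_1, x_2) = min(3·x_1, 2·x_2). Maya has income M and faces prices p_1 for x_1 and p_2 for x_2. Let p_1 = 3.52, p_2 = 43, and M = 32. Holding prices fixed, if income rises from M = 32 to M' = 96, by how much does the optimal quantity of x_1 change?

Δx_1* = 0.9409

With perfect complements, no substitution: consume in ratio x_1:x_2 = 2:3.
Budget: p_1·x_1 + p_2·(3/2)·x_1 = M, so (2·p_1 + 3·p_2)·x_1 = 2·M.
Demand: x_1*(p_1,p_2,M) = 2·M/(2·p_1 + 3·p_2), x_2* = 3·M/(2·p_1 + 3·p_2).
Here 2·3.52 + 3·43 = 136.04, giving x_1* = 0.4704.
At M' = 96: x_1* = 1.4113. Change: 1.4113 − 0.4704 = 0.9409.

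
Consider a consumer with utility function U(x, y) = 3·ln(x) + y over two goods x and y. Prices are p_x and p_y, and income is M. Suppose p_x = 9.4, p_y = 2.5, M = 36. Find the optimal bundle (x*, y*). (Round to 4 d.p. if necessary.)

x* = 0.7979, y* = 11.4

MU_x = 3/x, MU_y = 1. Tangency: 3/x = p_x/p_y.
So x*(p_x,p_y) = 3·p_y/p_x, independent of income; and y* = (M − 3·p_y)/p_y.
At the given prices: x* = 3·2.5/9.4 = 0.7979, and y* = 11.4.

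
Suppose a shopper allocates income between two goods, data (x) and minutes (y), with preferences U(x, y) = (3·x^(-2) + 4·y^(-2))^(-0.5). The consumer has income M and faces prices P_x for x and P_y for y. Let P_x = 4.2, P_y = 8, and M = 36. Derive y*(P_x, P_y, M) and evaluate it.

y* = 2.8279

From the CES first-order condition, (3/4)·(y/x)^(3) = P_x/P_y.
Hence y/x = ((4/3)·P_x/P_y)^(1/(3)), i.e. raised to the 1/3 power.
Substitute y = (y/x)·x into the budget: x* = M/(P_x + P_y·(y/x)).
Numerically y/x = 0.887904, so x* = 36/(4.2 + 8·0.887904) = 3.1849 and y* = 0.887904·3.1849 = 2.8279.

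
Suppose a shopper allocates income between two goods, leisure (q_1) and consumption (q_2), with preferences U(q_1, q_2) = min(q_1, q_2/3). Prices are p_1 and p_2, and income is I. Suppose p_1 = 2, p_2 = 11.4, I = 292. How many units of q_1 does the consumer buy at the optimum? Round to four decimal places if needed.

q_1* = 8.0663

Here 2 + 3·11.4 = 36.2, giving q_1* = 8.0663.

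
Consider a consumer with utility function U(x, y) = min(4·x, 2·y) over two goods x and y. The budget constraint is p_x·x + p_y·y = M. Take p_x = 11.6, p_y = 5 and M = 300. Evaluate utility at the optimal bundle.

With perfect complements, no substitution: consume in ratio x:y = 2:4.
Budget: p_x·x + p_y·2·x = M, so (2·p_x + 4·p_y)·x = 2·M.
Demand: x*(p_x,p_y,M) = 2·M/(2·p_x + 4·p_y), y* = 4·M/(2·p_x + 4·p_y).
Here 2·11.6 + 4·5 = 43.2, giving x* = 13.8889 and y* = 27.7778.
Utility at the optimum: U(13.8889, 27.7778) = 55.5556.

V = 55.5556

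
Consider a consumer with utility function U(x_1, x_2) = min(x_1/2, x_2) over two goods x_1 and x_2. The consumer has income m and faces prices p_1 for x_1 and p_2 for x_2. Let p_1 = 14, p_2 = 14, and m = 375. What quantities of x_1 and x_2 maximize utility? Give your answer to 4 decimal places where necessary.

Here 2·14 + 14 = 42, giving x_1* = 17.8571 and x_2* = 8.9286.

x_1* = 17.8571, x_2* = 8.9286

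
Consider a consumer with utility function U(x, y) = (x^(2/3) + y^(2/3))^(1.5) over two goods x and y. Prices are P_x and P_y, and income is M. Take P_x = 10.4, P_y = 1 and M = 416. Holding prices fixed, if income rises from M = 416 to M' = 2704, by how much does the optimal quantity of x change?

MU_x ∝ x^(-1/3), MU_y ∝ y^(-1/3), so MRS = (y/x)^(1/3) = P_x/P_y.
Hence y/x = (P_x/P_y)^(1/(1/3)), i.e. raised to the 3 power.
With the ratio pinned down, the budget gives x* = M/(P_x + P_y·(y/x)) and y* = (y/x)·x*.
Numerically y/x = 1124.864, so x* = 416/(10.4 + 1·1124.864) = 0.3664.
At M' = 2704: x* = 2.3818. Change: 2.3818 − 0.3664 = 2.0154.

Δx* = 2.0154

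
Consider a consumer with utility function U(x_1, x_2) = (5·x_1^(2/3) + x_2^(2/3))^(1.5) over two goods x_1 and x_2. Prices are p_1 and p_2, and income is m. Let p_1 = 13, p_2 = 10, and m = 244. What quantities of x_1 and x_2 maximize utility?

MRS = MU_x_1/MU_x_2 = 5·(x_2/x_1)^(1/3). Set equal to p_1/p_2.
Solve for the ratio: x_2/x_1 = [(1/5)·p_1/p_2]^(3).
Substitute x_2 = (x_2/x_1)·x_1 into the budget: x_1* = m/(p_1 + p_2·(x_2/x_1)).
Numerically x_2/x_1 = 0.017576, so x_1* = 244/(13 + 10·0.017576) = 18.5189 and x_2* = 0.017576·18.5189 = 0.3255.

x_1* = 18.5189, x_2* = 0.3255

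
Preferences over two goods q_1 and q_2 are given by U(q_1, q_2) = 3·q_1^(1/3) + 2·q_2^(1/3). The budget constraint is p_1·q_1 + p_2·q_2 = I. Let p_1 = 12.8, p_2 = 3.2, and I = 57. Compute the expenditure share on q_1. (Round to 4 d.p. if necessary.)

MU_q_1 ∝ 3·q_1^(-2/3), MU_q_2 ∝ 2·q_2^(-2/3), so MRS = (3/2)·(q_2/q_1)^(2/3) = p_1/p_2.
Solve for the ratio: q_2/q_1 = [(2/3)·p_1/p_2]^(1.5).
Substitute q_2 = (q_2/q_1)·q_1 into the budget: q_1* = I/(p_1 + p_2·(q_2/q_1)).
Numerically q_2/q_1 = 4.354648, so q_1* = 57/(12.8 + 3.2·4.354648) = 2.132 and q_2* = 4.354648·2.132 = 9.2843.
Expenditure on q_1: 12.8·2.132 = 27.2902; share = 0.4788.

share on q_1 = 0.4788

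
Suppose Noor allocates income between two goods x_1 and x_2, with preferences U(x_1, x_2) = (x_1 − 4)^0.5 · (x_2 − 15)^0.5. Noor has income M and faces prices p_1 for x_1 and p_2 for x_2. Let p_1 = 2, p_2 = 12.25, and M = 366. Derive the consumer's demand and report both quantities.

x_1* = 47.5625, x_2* = 22.1122

MRS = (x_2−15)/(x_1−4). Tangency with p_1/p_2 gives x_2−15 = (p_1/p_2)·(x_1−4).
Substituting into the budget: x_1* = 4 + 0.5·(M − 4·p_1 − 15·p_2)/p_1, and x_2* = 15 + 0.5·(…)/p_2.
Discretionary income = 366 − 4·2 − 15·12.25 = 174.25; x_1* = 4 + 0.5·174.25/2 = 47.5625; x_2* = 15 + 0.5·174.25/12.25 = 22.1122.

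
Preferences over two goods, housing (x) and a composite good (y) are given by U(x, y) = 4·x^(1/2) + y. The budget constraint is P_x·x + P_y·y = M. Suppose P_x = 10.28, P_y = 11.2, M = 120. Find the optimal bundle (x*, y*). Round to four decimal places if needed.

x* = 4.748, y* = 6.3563

Solve: √x = 2·P_y/P_x, so x*(P_x,P_y) = (2·P_y/P_x)², and y* = (M − P_x·x*)/P_y.
Plugging in: x* = (2·11.2/10.28)² = 4.748, y* = 6.3563.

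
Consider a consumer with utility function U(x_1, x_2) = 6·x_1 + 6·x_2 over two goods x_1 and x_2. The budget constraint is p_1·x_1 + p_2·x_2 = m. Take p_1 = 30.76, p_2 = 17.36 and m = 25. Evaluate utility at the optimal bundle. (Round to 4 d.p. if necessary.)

Linear utility — the consumer picks whichever good has higher MU/price: 6/30.76 = 0.1951 vs 6/17.36 = 0.3456.
x_2 gives more utility per dollar, so spend all income on x_2: x_2* = m/p_2, x_1* = 0.
Numerically: x_1* = 0, x_2* = 1.4401.
Utility at the optimum: U(0, 1.4401) = 8.6406.

V = 8.6406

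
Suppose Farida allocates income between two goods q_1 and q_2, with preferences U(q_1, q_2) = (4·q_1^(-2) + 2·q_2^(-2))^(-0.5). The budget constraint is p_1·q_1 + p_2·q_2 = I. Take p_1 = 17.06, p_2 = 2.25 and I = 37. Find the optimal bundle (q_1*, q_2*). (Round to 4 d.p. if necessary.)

With the ratio pinned down, the budget gives q_1* = I/(p_1 + p_2·(q_2/q_1)) and q_2* = (q_2/q_1)·q_1*.
Numerically q_2/q_1 = 1.559273, so q_1* = 37/(17.06 + 2.25·1.559273) = 1.7989 and q_2* = 1.559273·1.7989 = 2.8049.

q_1* = 1.7989, q_2* = 2.8049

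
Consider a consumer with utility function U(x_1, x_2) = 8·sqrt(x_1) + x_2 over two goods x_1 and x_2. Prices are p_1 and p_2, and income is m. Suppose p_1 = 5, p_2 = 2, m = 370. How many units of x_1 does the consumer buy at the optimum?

Plugging in: x_1* = (4·2/5)² = 2.56.

x_1* = 2.56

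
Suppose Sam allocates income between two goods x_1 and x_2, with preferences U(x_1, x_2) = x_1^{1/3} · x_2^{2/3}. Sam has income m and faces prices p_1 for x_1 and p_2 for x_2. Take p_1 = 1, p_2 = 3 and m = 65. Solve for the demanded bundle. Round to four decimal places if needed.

x_1* = 21.6667, x_2* = 14.4444

MU_x_1/MU_x_2 = (1/3·x_2)/(2/3·x_1); tangency sets this equal to p_1/p_2.
So 1/3·p_2·x_2 = 2/3·p_1·x_1; combined with the budget, a share 1/3 of income goes to x_1.
Demand: x_1*(p_1,p_2,m) = 1/3·m/p_1 and x_2* = 2/3·m/p_2.
At p_1=1, p_2=3, m=65: x_1* = 1/3·65/1 = 21.6667, x_2* = 14.4444.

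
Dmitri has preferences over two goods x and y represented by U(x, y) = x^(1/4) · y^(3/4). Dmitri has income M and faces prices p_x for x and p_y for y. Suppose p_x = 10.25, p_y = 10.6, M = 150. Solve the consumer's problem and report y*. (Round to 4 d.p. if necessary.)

The MRS is (1/3)·y/x. Set MRS = p_x/p_y.
So 0.25·p_y·y = 0.75·p_x·x; combined with the budget, a share 0.25 of income goes to x.
Demand: x*(p_x,p_y,M) = 0.25·M/p_x and y* = 0.75·M/p_y.
At p_x=10.25, p_y=10.6, M=150: y* = 0.75·150/10.6 = 10.6132.

y* = 10.6132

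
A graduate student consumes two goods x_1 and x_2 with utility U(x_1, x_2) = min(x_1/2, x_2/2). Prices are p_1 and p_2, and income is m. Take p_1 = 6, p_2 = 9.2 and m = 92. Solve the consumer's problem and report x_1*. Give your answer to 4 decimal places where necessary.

Leontief preferences: the optimum is at the kink where x_1/2 = x_2/2, i.e. x_2 = x_1.
Budget: p_1·x_1 + p_2·x_1 = m, so (2·p_1 + 2·p_2)·x_1 = 2·m.
Demand: x_1*(p_1,p_2,m) = 2·m/(2·p_1 + 2·p_2), x_2* = 2·m/(2·p_1 + 2·p_2).
Here 2·6 + 2·9.2 = 30.4, giving x_1* = 6.0526.

x_1* = 6.0526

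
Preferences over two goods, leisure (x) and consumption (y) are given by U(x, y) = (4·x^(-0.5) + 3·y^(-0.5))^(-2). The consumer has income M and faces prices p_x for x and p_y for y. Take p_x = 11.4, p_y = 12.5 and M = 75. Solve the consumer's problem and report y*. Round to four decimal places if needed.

y* = 2.7589

MU_x ∝ 4·x^(-1.5), MU_y ∝ 3·y^(-1.5), so MRS = (4/3)·(y/x)^(1.5) = p_x/p_y.
Hence y/x = ((3/4)·p_x/p_y)^(1/(1.5)), i.e. raised to the 2/3 power.
With the ratio pinned down, the budget gives x* = M/(p_x + p_y·(y/x)) and y* = (y/x)·x*.
Numerically y/x = 0.776314, so x* = 75/(11.4 + 12.5·0.776314) = 3.5538 and y* = 0.776314·3.5538 = 2.7589.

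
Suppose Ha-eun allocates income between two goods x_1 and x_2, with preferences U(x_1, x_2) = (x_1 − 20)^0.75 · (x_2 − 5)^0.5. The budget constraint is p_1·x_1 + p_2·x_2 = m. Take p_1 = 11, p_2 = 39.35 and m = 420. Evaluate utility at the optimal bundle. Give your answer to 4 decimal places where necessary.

V = 0.0497

MRS = (3/2)·(x_2−5)/(x_1−20). Tangency with p_1/p_2 gives x_2−5 = (2/3)·(p_1/p_2)·(x_1−20).
Substituting into the budget: x_1* = 20 + 0.6·(m − 20·p_1 − 5·p_2)/p_1, and x_2* = 5 + 0.4·(…)/p_2.
Discretionary income = 420 − 20·11 − 5·39.35 = 3.25; x_1* = 20 + 0.6·3.25/11 = 20.1773; x_2* = 5 + 0.4·3.25/39.35 = 5.033.
Utility at the optimum: U(20.1773, 5.033) = 0.0497.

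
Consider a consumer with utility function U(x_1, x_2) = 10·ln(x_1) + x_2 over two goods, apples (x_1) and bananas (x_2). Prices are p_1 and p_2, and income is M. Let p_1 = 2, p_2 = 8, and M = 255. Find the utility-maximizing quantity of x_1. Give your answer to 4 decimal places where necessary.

At the given prices: x_1* = 10·8/2 = 40.

x_1* = 40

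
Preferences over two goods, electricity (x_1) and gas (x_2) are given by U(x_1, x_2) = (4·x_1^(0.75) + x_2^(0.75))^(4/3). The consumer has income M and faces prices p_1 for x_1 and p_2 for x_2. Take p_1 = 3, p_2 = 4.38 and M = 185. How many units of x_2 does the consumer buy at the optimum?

From the CES first-order condition, 4·(x_2/x_1)^(0.25) = p_1/p_2.
Solve for the ratio: x_2/x_1 = [(1/4)·p_1/p_2]^(4).
With the ratio pinned down, the budget gives x_1* = M/(p_1 + p_2·(x_2/x_1)) and x_2* = (x_2/x_1)·x_1*.
Numerically x_2/x_1 = 0.00086, so x_1* = 185/(3 + 4.38·0.00086) = 61.5894 and x_2* = 0.00086·61.5894 = 0.0529.

x_2* = 0.0529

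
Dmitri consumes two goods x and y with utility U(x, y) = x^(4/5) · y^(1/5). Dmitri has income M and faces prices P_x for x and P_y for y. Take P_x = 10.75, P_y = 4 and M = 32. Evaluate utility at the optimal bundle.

MU_x/MU_y = (0.8·y)/(0.2·x); tangency sets this equal to P_x/P_y.
Rearranging, P_y·y = (1/4)·P_x·x. Substituting into the budget gives P_x·x·(1 + (1/4)) = M.
Demand: x*(P_x,P_y,M) = 0.8·M/P_x and y* = 0.2·M/P_y.
At P_x=10.75, P_y=4, M=32: x* = 0.8·32/10.75 = 2.3814, y* = 1.6.
Utility at the optimum: U(2.3814, 1.6) = 2.1993.

V = 2.1993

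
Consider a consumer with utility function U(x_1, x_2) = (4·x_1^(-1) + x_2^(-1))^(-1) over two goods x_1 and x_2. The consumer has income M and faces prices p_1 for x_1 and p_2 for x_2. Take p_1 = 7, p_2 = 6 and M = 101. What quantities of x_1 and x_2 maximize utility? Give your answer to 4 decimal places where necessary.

Numerically x_2/x_1 = 0.540062, so x_1* = 101/(7 + 6·0.540062) = 9.8629 and x_2* = 0.540062·9.8629 = 5.3266.

x_1* = 9.8629, x_2* = 5.3266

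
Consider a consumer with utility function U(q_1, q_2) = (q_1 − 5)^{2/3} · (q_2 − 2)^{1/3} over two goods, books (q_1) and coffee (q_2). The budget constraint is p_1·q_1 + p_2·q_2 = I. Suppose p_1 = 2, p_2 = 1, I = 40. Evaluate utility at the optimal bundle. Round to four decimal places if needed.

Discretionary income = 40 − 5·2 − 2·1 = 28; q_1* = 5 + 2/3·28/2 = 14.3333; q_2* = 2 + 1/3·28/1 = 11.3333.
Utility at the optimum: U(14.3333, 11.3333) = 9.3333.

V = 9.3333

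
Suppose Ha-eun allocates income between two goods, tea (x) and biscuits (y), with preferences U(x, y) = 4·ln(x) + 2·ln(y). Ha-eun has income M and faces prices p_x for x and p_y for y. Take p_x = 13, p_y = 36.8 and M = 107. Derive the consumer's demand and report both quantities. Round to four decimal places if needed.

The MRS is 2·y/x. Set MRS = p_x/p_y.
So 4·p_y·y = 2·p_x·x; combined with the budget, a share 2/3 of income goes to x.
Demand: x*(p_x,p_y,M) = 2/3·M/p_x and y* = 1/3·M/p_y.
At p_x=13, p_y=36.8, M=107: x* = 2/3·107/13 = 5.4872, y* = 0.9692.

x* = 5.4872, y* = 0.9692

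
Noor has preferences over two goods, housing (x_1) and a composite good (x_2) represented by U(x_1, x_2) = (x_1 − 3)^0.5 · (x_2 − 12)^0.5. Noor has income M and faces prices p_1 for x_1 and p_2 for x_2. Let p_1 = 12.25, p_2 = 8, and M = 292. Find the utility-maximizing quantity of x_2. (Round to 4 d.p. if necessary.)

x_2* = 21.9531

This is Cobb-Douglas in (x_1−3, x_2−12): tangency gives 0.5·p_2·(x_2−12) = 0.5·p_1·(x_1−3).
After buying the subsistence bundle (3, 12), a share 0.5 of the remaining income goes to x_1: x_1* = 3 + 0.5·(M − 3p_1 − 12p_2)/p_1.
Discretionary income = 292 − 3·12.25 − 12·8 = 159.25; x_2* = 12 + 0.5·159.25/8 = 21.9531.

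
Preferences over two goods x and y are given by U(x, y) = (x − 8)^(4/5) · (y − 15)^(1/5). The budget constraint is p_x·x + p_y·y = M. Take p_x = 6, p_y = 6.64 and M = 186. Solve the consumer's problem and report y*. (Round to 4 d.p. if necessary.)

y* = 16.1566

Let x' = x−8, y' = y−15. MRS = 4·y'/x' = p_x/p_y.
Substituting into the budget: x* = 8 + 0.8·(M − 8·p_x − 15·p_y)/p_x, and y* = 15 + 0.2·(…)/p_y.
Discretionary income = 186 − 8·6 − 15·6.64 = 38.4; y* = 15 + 0.2·38.4/6.64 = 16.1566.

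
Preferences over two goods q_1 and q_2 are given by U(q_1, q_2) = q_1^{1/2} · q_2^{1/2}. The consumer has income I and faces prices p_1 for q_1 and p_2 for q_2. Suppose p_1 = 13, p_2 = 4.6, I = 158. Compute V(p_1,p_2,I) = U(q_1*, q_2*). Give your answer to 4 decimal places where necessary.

MU_q_1/MU_q_2 = (0.5·q_2)/(0.5·q_1); tangency sets this equal to p_1/p_2.
Rearranging, p_2·q_2 = p_1·q_1. Substituting into the budget gives p_1·q_1·(1 + 1) = I.
Demand: q_1*(p_1,p_2,I) = 0.5·I/p_1 and q_2* = 0.5·I/p_2.
At p_1=13, p_2=4.6, I=158: q_1* = 0.5·158/13 = 6.0769, q_2* = 17.1739.
Utility at the optimum: U(6.0769, 17.1739) = 10.2159.

V = 10.2159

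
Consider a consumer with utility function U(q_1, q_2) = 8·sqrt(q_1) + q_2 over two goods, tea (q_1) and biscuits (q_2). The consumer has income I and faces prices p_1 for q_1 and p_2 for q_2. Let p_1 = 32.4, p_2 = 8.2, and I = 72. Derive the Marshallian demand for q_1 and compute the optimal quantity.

Utility is quasi-linear in q_2; the FOC for q_1 is 4/√q_1 = p_1/p_2.
Thus q_1* = (4·p_2/p_1)² — independent of I — with the rest of income spent on q_2.
Plugging in: q_1* = (4·8.2/32.4)² = 1.0248.

q_1* = 1.0248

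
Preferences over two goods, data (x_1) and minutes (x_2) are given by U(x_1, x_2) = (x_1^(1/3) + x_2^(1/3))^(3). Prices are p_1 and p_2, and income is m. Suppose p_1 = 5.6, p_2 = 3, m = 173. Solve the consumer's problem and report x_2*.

From the CES first-order condition, (x_2/x_1)^(2/3) = p_1/p_2.
Solve for the ratio: x_2/x_1 = [p_1/p_2]^(1.5).
Substitute x_2 = (x_2/x_1)·x_1 into the budget: x_1* = m/(p_1 + p_2·(x_2/x_1)).
Numerically x_2/x_1 = 2.550352, so x_1* = 173/(5.6 + 3·2.550352) = 13.0556 and x_2* = 2.550352·13.0556 = 33.2963.

x_2* = 33.2963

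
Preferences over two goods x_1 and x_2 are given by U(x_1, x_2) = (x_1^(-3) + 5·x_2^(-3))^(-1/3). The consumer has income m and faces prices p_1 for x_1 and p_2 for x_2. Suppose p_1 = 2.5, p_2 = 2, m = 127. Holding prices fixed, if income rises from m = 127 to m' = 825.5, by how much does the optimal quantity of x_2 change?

Δx_2* = 195.0497

From the CES first-order condition, (1/5)·(x_2/x_1)^(4) = p_1/p_2.
Hence x_2/x_1 = (5·p_1/p_2)^(1/(4)), i.e. raised to the 0.25 power.
With the ratio pinned down, the budget gives x_1* = m/(p_1 + p_2·(x_2/x_1)) and x_2* = (x_2/x_1)·x_1*.
Numerically x_2/x_1 = 1.581139, so x_1* = 127/(2.5 + 2·1.581139) = 22.4291 and x_2* = 1.581139·22.4291 = 35.4636.
At m' = 825.5: x_2* = 230.5133. Change: 230.5133 − 35.4636 = 195.0497.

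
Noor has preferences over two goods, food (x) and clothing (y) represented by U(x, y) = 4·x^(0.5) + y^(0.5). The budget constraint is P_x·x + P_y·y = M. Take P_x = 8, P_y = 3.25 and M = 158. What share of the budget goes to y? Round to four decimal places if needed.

share on y = 0.1333

MRS = MU_x/MU_y = 4·(y/x)^(0.5). Set equal to P_x/P_y.
Hence y/x = ((1/4)·P_x/P_y)^(1/(0.5)), i.e. raised to the 2 power.
Substitute y = (y/x)·x into the budget: x* = M/(P_x + P_y·(y/x)).
Numerically y/x = 0.378698, so x* = 158/(8 + 3.25·0.378698) = 17.1167 and y* = 0.378698·17.1167 = 6.4821.
Expenditure on y: 3.25·6.4821 = 21.0667; share = 0.1333.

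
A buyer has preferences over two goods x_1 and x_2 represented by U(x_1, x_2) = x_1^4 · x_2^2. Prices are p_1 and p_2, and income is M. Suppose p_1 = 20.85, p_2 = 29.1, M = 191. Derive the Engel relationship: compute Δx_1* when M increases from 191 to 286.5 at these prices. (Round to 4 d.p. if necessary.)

Δx_1* = 3.0536

The MRS is 2·x_2/x_1. Set MRS = p_1/p_2.
Rearranging, p_2·x_2 = (1/2)·p_1·x_1. Substituting into the budget gives p_1·x_1·(1 + (1/2)) = M.
Demand: x_1*(p_1,p_2,M) = 2/3·M/p_1 and x_2* = 1/3·M/p_2.
At p_1=20.85, p_2=29.1, M=191: x_1* = 2/3·191/20.85 = 6.1071.
At M' = 286.5: x_1* = 9.1607. Change: 9.1607 − 6.1071 = 3.0536.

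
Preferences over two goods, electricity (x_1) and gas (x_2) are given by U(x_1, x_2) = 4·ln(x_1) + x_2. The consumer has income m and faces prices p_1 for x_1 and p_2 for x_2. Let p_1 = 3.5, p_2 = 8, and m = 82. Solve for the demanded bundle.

MU_x_1 = 4/x_1, MU_x_2 = 1. Tangency: 4/x_1 = p_1/p_2.
So x_1*(p_1,p_2) = 4·p_2/p_1, independent of income; and x_2* = (m − 4·p_2)/p_2.
At the given prices: x_1* = 4·8/3.5 = 9.1429, and x_2* = 6.25.

x_1* = 9.1429, x_2* = 6.25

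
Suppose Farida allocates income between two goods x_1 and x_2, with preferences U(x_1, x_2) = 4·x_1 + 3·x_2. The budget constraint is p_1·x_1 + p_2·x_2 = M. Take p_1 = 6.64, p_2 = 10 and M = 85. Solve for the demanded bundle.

Numerically: x_1* = 12.8012, x_2* = 0.

x_1* = 12.8012, x_2* = 0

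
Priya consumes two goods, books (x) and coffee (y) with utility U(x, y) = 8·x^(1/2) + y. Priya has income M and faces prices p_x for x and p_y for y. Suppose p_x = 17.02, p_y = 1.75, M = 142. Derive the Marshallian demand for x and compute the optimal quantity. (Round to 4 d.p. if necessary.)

x* = 0.1692

Thus x* = (4·p_y/p_x)² — independent of M — with the rest of income spent on y.
Plugging in: x* = (4·1.75/17.02)² = 0.1692.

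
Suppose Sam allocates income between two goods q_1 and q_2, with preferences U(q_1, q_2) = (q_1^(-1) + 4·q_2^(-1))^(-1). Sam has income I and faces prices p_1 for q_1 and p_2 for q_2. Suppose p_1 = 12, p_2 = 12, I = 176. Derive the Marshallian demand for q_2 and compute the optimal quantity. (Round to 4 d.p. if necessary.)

MRS = MU_q_1/MU_q_2 = (1/4)·(q_2/q_1)^(2). Set equal to p_1/p_2.
Solve for the ratio: q_2/q_1 = [4·p_1/p_2]^(0.5).
With the ratio pinned down, the budget gives q_1* = I/(p_1 + p_2·(q_2/q_1)) and q_2* = (q_2/q_1)·q_1*.
Numerically q_2/q_1 = 2, so q_1* = 176/(12 + 12·2) = 4.8889 and q_2* = 2·4.8889 = 9.7778.

q_2* = 9.7778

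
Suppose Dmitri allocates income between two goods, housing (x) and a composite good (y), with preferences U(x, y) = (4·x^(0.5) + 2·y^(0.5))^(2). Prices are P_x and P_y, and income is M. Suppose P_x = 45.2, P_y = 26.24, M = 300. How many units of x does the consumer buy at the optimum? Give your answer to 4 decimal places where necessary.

x* = 4.6393

With the ratio pinned down, the budget gives x* = M/(P_x + P_y·(y/x)) and y* = (y/x)·x*.
Numerically y/x = 0.741804, so x* = 300/(45.2 + 26.24·0.741804) = 4.6393.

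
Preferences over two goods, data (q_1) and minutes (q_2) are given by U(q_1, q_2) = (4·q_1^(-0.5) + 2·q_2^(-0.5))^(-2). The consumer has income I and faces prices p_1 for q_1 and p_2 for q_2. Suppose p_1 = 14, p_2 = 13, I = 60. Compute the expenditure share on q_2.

share on q_2 = 0.3806

MU_q_1 ∝ 4·q_1^(-1.5), MU_q_2 ∝ 2·q_2^(-1.5), so MRS = 2·(q_2/q_1)^(1.5) = p_1/p_2.
Solve for the ratio: q_2/q_1 = [(1/2)·p_1/p_2]^(2/3).
With the ratio pinned down, the budget gives q_1* = I/(p_1 + p_2·(q_2/q_1)) and q_2* = (q_2/q_1)·q_1*.
Numerically q_2/q_1 = 0.661866, so q_1* = 60/(14 + 13·0.661866) = 2.6544 and q_2* = 0.661866·2.6544 = 1.7568.
Expenditure on q_2: 13·1.7568 = 22.8389; share = 0.3806.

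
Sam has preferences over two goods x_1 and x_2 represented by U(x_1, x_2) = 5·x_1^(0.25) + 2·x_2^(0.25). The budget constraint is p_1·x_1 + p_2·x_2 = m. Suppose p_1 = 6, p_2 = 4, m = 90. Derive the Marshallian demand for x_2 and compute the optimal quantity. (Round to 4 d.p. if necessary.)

Substitute x_2 = (x_2/x_1)·x_1 into the budget: x_1* = m/(p_1 + p_2·(x_2/x_1)).
Numerically x_2/x_1 = 0.50606, so x_1* = 90/(6 + 4·0.50606) = 11.216 and x_2* = 0.50606·11.216 = 5.676.

x_2* = 5.676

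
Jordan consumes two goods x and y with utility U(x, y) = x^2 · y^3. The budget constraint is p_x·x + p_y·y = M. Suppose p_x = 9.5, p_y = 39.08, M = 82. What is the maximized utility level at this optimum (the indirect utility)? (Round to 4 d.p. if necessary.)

Demand: x*(p_x,p_y,M) = 0.4·M/p_x and y* = 0.6·M/p_y.
At p_x=9.5, p_y=39.08, M=82: x* = 0.4·82/9.5 = 3.4526, y* = 1.259.
Utility at the optimum: U(3.4526, 1.259) = 23.7866.

V = 23.7866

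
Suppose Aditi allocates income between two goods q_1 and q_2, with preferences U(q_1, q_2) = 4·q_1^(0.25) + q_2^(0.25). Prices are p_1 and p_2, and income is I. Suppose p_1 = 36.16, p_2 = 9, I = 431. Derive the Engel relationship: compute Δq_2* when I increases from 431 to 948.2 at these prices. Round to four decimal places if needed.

MRS = MU_q_1/MU_q_2 = 4·(q_2/q_1)^(0.75). Set equal to p_1/p_2.
Hence q_2/q_1 = ((1/4)·p_1/p_2)^(1/(0.75)), i.e. raised to the 4/3 power.
Substitute q_2 = (q_2/q_1)·q_1 into the budget: q_1* = I/(p_1 + p_2·(q_2/q_1)).
Numerically q_2/q_1 = 1.00593, so q_1* = 431/(36.16 + 9·1.00593) = 9.5326 and q_2* = 1.00593·9.5326 = 9.5891.
At I' = 948.2: q_2* = 21.096. Change: 21.096 − 9.5891 = 11.5069.

Δq_2* = 11.5069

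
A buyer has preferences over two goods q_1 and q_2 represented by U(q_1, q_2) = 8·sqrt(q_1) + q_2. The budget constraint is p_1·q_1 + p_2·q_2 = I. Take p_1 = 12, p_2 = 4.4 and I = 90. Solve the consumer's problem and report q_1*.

q_1* = 2.1511

Utility is quasi-linear in q_2; the FOC for q_1 is 4/√q_1 = p_1/p_2.
Thus q_1* = (4·p_2/p_1)² — independent of I — with the rest of income spent on q_2.
Plugging in: q_1* = (4·4.4/12)² = 2.1511.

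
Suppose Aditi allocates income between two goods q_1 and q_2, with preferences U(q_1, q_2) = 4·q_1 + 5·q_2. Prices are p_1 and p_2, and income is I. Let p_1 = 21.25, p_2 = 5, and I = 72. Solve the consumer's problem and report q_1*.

Linear utility — the consumer picks whichever good has higher MU/price: 4/21.25 = 0.1882 vs 5/5 = 1.
q_2 gives more utility per dollar, so spend all income on q_2: q_2* = I/p_2, q_1* = 0.
Numerically: q_1* = 0, q_2* = 14.4.

q_1* = 0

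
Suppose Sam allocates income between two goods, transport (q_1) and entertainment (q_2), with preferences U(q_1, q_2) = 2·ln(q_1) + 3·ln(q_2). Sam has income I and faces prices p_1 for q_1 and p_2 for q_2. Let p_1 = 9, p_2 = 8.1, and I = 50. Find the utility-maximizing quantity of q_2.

Tangency: MRS = (2/3)·q_2/q_1 = p_1/p_2.
So 2·p_2·q_2 = 3·p_1·q_1; combined with the budget, a share 0.4 of income goes to q_1.
Demand: q_1*(p_1,p_2,I) = 0.4·I/p_1 and q_2* = 0.6·I/p_2.
At p_1=9, p_2=8.1, I=50: q_2* = 0.6·50/8.1 = 3.7037.

q_2* = 3.7037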